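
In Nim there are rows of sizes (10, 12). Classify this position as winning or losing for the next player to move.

Winning position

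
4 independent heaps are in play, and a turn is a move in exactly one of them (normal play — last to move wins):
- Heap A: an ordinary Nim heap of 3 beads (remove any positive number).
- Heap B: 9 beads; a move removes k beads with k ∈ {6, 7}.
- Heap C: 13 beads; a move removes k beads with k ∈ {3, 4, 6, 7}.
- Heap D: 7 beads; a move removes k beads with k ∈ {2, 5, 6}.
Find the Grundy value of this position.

0

Heap A is a plain Nim heap of size 3, so its Grundy value is 3.
Grundy values for heap B (subtraction set {6, 7}):
g(0) = mex{} = 0
g(1) = mex{} = 0
g(2) = mex{} = 0
g(3) = mex{} = 0
g(4) = mex{} = 0
g(5) = mex{} = 0
g(6) = mex{0} = 1
g(7) = mex{0} = 1
g(8) = mex{0} = 1
g(9) = mex{0} = 1
So g(9) = 1.
Grundy values for heap C (subtraction set {3, 4, 6, 7}):
g(0) = mex{} = 0
g(1) = mex{} = 0
g(2) = mex{} = 0
g(3) = mex{0} = 1
g(4) = mex{0} = 1
g(5) = mex{0} = 1
g(6) = mex{0,1} = 2
g(7) = mex{0,1} = 2
g(8) = mex{0,1} = 2
g(9) = mex{0,1,2} = 3
g(10) = mex{1,2} = 0
g(11) = mex{1,2} = 0
g(12) = mex{1,2,3} = 0
g(13) = mex{0,2,3} = 1
So g(13) = 1.
Grundy values for heap D (subtraction set {2, 5, 6}):
g(0) = mex{} = 0
g(1) = mex{} = 0
g(2) = mex{0} = 1
g(3) = mex{0} = 1
g(4) = mex{1} = 0
g(5) = mex{0,1} = 2
g(6) = mex{0} = 1
g(7) = mex{0,1,2} = 3
So g(7) = 3.
By the Sprague-Grundy theorem, the Grundy value of a sum of independent games is the XOR of the component values.
Combined value = 3 XOR 1 XOR 1 XOR 3 = 0.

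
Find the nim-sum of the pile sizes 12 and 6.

Compute the nim-sum pairwise:
12 ^ 6 = 10

10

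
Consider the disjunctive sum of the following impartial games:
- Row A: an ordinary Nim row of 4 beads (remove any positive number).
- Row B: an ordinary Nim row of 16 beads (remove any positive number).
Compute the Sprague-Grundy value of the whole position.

20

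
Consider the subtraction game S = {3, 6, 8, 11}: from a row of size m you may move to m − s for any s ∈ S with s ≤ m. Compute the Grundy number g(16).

0

Compute g(0), g(1), … for moves {3, 6, 8, 11}:
k:     0  1  2  3  4  5  6  7  8  9 10 11 12 13 14 15 16
g(k):  0  0  0  1  1  1  2  2  2  3  3  3  4  4  0  0  0
So g(16) = 0.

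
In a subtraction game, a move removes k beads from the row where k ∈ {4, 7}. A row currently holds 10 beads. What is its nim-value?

2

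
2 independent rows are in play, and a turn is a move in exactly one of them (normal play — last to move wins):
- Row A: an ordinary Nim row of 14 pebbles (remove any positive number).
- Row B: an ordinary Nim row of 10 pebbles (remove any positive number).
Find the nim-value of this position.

Row A is a plain Nim row of size 14, so its Grundy value is 14.
Row B is a plain Nim row of size 10, so its Grundy value is 10.
By the Sprague-Grundy theorem, the Grundy value of a sum of independent games is the XOR of the component values.
Combined value = 14 XOR 10 = 4.

4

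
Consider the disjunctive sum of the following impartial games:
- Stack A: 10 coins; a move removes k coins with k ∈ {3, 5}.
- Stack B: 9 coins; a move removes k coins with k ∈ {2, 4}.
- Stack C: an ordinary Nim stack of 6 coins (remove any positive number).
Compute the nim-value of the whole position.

For stack A, compute g(0), g(1), … with moves {3, 5}:
k:     0  1  2  3  4  5  6  7  8  9 10
g(k):  0  0  0  1  1  1  2  2  0  0  0
So g(10) = 0.
For stack B, compute g(0), g(1), … with moves {2, 4}:
g(0) = mex{} = 0
g(1) = mex{} = 0
g(2) = mex{0} = 1
g(3) = mex{0} = 1
g(4) = mex{0,1} = 2
g(5) = mex{0,1} = 2
g(6) = mex{1,2} = 0
g(7) = mex{1,2} = 0
g(8) = mex{0,2} = 1
g(9) = mex{0,2} = 1
So g(9) = 1.
Stack C is a plain Nim stack of size 6, so its Grundy value is 6.
By the Sprague-Grundy theorem, the Grundy value of a sum of independent games is the XOR of the component values.
Combined value = 0 XOR 1 XOR 6 = 7.

7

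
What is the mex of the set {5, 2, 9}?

0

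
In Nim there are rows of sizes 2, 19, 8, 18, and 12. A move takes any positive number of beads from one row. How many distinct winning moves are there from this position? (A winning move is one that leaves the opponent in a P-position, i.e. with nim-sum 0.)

Nim-sum: 2 XOR 19 XOR 8 XOR 18 XOR 12 = 7.
The overall nim-sum is X = 7. A row of size p has a winning move iff p XOR X < p (reduce it to p XOR X).
  2: 2 XOR 7 = 5 ≥ 2 — no move.
  19: 19 XOR 7 = 20 ≥ 19 — no move.
  8: 8 XOR 7 = 15 ≥ 8 — no move.
  18: 18 XOR 7 = 21 ≥ 18 — no move.
  12: 12 XOR 7 = 11 < 12 — winning move (to 11).
That gives 1 winning move.

1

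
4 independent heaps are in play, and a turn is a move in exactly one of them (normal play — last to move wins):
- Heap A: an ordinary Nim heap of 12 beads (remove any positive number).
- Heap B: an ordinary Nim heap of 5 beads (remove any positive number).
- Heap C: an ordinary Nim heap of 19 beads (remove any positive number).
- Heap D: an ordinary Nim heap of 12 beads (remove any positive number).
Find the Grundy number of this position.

Heap A is a plain Nim heap of size 12, so its Grundy value is 12.
Heap B is a plain Nim heap of size 5, so its Grundy value is 5.
Heap C is a plain Nim heap of size 19, so its Grundy value is 19.
Heap D is a plain Nim heap of size 12, so its Grundy value is 12.
By the Sprague-Grundy theorem, the Grundy value of a sum of independent games is the XOR of the component values.
Combined value = 12 ⊕ 5 ⊕ 19 ⊕ 12 = 22.

22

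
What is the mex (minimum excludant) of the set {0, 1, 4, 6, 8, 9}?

2

The values 0, 1 are all present; 2 is the first non-negative integer missing from the set.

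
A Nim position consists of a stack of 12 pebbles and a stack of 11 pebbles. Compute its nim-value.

7

Nim-sum: 12 ⊕ 11 = 7.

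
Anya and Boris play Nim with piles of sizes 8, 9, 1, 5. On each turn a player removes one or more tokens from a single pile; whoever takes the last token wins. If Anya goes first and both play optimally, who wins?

Anya wins

Bitwise XOR of the heap sizes:
  1000  (8)
  1001  (9)
  0001  (1)
  0101  (5)
  ----
  0101  (5)
The nim-sum is 5 ≠ 0, so this is an N-position: the player to move can win; Anya has a winning move.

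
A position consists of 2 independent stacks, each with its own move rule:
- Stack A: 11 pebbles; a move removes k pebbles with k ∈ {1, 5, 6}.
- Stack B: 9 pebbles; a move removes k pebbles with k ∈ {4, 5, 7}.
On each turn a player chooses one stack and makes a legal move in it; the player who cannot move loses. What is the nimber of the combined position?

Grundy values for stack A (subtraction set {1, 5, 6}):
k:     0  1  2  3  4  5  6  7  8  9 10 11
g(k):  0  1  0  1  0  1  2  3  2  3  2  0
So g(11) = 0.
Grundy values for stack B (subtraction set {4, 5, 7}):
g(0) = mex{} = 0
g(1) = mex{} = 0
g(2) = mex{} = 0
g(3) = mex{} = 0
g(4) = mex{0} = 1
g(5) = mex{0} = 1
g(6) = mex{0} = 1
g(7) = mex{0} = 1
g(8) = mex{0,1} = 2
g(9) = mex{0,1} = 2
So g(9) = 2.
The value of a disjunctive sum is the nim-sum of the parts.
Combined value = 0 ⊕ 2 = 2.

2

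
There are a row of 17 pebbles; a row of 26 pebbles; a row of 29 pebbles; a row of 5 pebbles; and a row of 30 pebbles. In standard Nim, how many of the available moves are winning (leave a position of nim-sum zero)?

Nim-sum: 17 XOR 26 XOR 29 XOR 5 XOR 30 = 13.
The overall nim-sum is X = 13. A row of size p has a winning move iff p XOR X < p (reduce it to p XOR X).
  17: 17 XOR 13 = 28 ≥ 17 — no move.
  26: 26 XOR 13 = 23 < 26 — winning move (to 23).
  29: 29 XOR 13 = 16 < 29 — winning move (to 16).
  5: 5 XOR 13 = 8 ≥ 5 — no move.
  30: 30 XOR 13 = 19 < 30 — winning move (to 19).
That gives 3 winning moves.

3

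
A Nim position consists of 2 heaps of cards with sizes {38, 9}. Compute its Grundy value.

47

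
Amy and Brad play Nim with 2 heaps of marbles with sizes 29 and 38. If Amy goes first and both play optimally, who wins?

Amy wins

Write each in binary and XOR column by column:
  011101  (29)
  100110  (38)
  ------
  111011  (59)
The nim-sum is 59 ≠ 0, so this is an N-position: the player to move can win; Amy has a winning move.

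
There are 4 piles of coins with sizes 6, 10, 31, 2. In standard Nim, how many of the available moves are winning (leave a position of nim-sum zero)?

Nim-sum: 6 XOR 10 XOR 31 XOR 2 = 17.
The overall nim-sum is X = 17. A pile of size p has a winning move iff p XOR X < p (reduce it to p XOR X).
  6: 6 XOR 17 = 23 ≥ 6 — no move.
  10: 10 XOR 17 = 27 ≥ 10 — no move.
  31: 31 XOR 17 = 14 < 31 — winning move (to 14).
  2: 2 XOR 17 = 19 ≥ 2 — no move.
That gives 1 winning move.

1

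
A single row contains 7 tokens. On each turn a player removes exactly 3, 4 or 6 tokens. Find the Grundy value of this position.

Build the Grundy sequence with g(k) = mex{g(k−s) : s ∈ {3, 4, 6}, s ≤ k}:
g(0) = mex{} = 0
g(1) = mex{} = 0
g(2) = mex{} = 0
g(3) = mex{0} = 1
g(4) = mex{0} = 1
g(5) = mex{0} = 1
g(6) = mex{0,1} = 2
g(7) = mex{0,1} = 2
So g(7) = 2.

2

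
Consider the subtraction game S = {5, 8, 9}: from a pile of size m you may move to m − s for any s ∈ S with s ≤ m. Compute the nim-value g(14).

Grundy values for subtraction set {5, 8, 9}:
g(0) = mex{} = 0
g(1) = mex{} = 0
g(2) = mex{} = 0
g(3) = mex{} = 0
g(4) = mex{} = 0
g(5) = mex{0} = 1
g(6) = mex{0} = 1
g(7) = mex{0} = 1
g(8) = mex{0} = 1
g(9) = mex{0} = 1
g(10) = mex{0,1} = 2
g(11) = mex{0,1} = 2
g(12) = mex{0,1} = 2
g(13) = mex{0,1} = 2
g(14) = mex{1} = 0
So g(14) = 0.

0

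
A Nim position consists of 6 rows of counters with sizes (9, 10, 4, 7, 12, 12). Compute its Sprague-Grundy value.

Nim-sum: 9 XOR 10 XOR 4 XOR 7 XOR 12 XOR 12 = 0.

0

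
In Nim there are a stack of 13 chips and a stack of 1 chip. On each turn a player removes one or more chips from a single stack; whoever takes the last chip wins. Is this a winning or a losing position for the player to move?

Compute the nim-sum pairwise:
13 ⊕ 1 = 12
The nim-sum is 12 ≠ 0, so this is an N-position: the player to move can win.

Winning position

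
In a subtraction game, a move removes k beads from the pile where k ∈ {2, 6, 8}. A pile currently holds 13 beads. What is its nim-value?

2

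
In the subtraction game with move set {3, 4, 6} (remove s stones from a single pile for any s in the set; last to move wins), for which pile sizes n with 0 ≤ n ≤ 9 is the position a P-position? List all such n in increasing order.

0, 1, 2, 9

Grundy values for subtraction set {3, 4, 6}:
k:     0  1  2  3  4  5  6  7  8  9
g(k):  0  0  0  1  1  1  2  2  2  0
The P-positions (g = 0) in 0..9 are 0, 1, 2, 9.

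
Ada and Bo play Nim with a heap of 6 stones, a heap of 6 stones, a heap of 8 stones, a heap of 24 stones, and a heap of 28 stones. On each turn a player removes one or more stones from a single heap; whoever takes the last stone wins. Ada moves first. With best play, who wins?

Nim-sum: 6 ⊕ 6 ⊕ 8 ⊕ 24 ⊕ 28 = 12.
The nim-sum is 12 ≠ 0, so this is an N-position: the player to move can win; Ada has a winning move.

Ada wins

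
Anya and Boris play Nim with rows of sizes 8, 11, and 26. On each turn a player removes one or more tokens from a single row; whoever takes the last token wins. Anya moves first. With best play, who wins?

Nim-sum: 8 ^ 11 ^ 26 = 25.
The nim-sum is 25 ≠ 0, so this is an N-position: the player to move can win; Anya has a winning move.

Anya wins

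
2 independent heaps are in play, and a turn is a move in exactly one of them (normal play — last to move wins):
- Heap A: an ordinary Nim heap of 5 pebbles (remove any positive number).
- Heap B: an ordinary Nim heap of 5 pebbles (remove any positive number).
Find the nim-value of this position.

0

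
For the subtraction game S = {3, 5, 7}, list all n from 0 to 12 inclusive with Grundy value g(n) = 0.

0, 1, 2, 10, 11, 12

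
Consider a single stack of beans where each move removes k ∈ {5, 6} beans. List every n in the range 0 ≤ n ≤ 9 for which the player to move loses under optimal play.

0, 1, 2, 3, 4

Build the Grundy sequence with g(k) = mex{g(k−s) : s ∈ {5, 6}, s ≤ k}:
g(0) = mex{} = 0
g(1) = mex{} = 0
g(2) = mex{} = 0
g(3) = mex{} = 0
g(4) = mex{} = 0
g(5) = mex{0} = 1
g(6) = mex{0} = 1
g(7) = mex{0} = 1
g(8) = mex{0} = 1
g(9) = mex{0} = 1
The P-positions (g = 0) in 0..9 are 0, 1, 2, 3, 4.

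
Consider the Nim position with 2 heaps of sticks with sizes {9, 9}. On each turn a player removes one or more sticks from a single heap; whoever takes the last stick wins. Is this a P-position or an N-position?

Bitwise XOR of the heap sizes:
  1001  (9)
  1001  (9)
  ----
  0000  (0)
The nim-sum is 0, so this is a P-position: the player to move is in a losing position under optimal play.

P-position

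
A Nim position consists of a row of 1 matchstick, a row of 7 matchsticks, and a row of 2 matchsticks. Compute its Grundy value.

Nim-sum: 1 ⊕ 7 ⊕ 2 = 4.

4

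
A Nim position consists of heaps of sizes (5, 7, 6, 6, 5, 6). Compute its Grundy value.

Compute the nim-sum pairwise:
5 ^ 7 = 2
2 ^ 6 = 4
4 ^ 6 = 2
2 ^ 5 = 7
7 ^ 6 = 1

1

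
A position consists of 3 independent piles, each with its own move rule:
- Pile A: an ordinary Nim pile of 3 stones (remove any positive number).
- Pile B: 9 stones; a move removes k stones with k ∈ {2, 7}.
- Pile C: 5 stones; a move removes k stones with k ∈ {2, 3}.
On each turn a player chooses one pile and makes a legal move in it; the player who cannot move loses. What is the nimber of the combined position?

Pile A is a plain Nim pile of size 3, so its Grundy value is 3.
For pile B, compute g(0), g(1), … with moves {2, 7}:
k:     0  1  2  3  4  5  6  7  8  9
g(k):  0  0  1  1  0  0  1  1  2  0
So g(9) = 0.
Build the Grundy sequence for pile C with g(k) = mex{g(k−s) : s ∈ {2, 3}, s ≤ k}:
g(0) = mex{} = 0
g(1) = mex{} = 0
g(2) = mex{0} = 1
g(3) = mex{0} = 1
g(4) = mex{0,1} = 2
g(5) = mex{1} = 0
So g(5) = 0.
The value of a disjunctive sum is the nim-sum of the parts.
Combined value = 3 XOR 0 XOR 0 = 3.

3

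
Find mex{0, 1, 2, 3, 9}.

4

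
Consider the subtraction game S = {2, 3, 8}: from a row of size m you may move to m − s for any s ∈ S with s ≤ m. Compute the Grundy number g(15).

Grundy values for subtraction set {2, 3, 8}:
k:     0  1  2  3  4  5  6  7  8  9 10 11 12 13 14 15
g(k):  0  0  1  1  2  0  0  1  1  2  0  0  1  1  2  0
So g(15) = 0.

0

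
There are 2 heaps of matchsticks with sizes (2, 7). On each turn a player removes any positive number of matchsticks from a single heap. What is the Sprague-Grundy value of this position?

5

Nim-sum: 2 XOR 7 = 5.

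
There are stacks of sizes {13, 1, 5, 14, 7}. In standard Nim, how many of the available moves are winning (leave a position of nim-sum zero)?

0

Compute the nim-sum pairwise:
13 XOR 1 = 12
12 XOR 5 = 9
9 XOR 14 = 7
7 XOR 7 = 0
The nim-sum is already 0, so every move leaves a nonzero nim-sum — there are no winning moves.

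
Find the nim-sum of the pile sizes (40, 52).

28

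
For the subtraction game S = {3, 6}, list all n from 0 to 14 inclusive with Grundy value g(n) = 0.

Build the Grundy sequence with g(k) = mex{g(k−s) : s ∈ {3, 6}, s ≤ k}:
g(0) = mex{} = 0
g(1) = mex{} = 0
g(2) = mex{} = 0
g(3) = mex{0} = 1
g(4) = mex{0} = 1
g(5) = mex{0} = 1
g(6) = mex{0,1} = 2
g(7) = mex{0,1} = 2
g(8) = mex{0,1} = 2
g(9) = mex{1,2} = 0
g(10) = mex{1,2} = 0
g(11) = mex{1,2} = 0
g(12) = mex{0,2} = 1
g(13) = mex{0,2} = 1
g(14) = mex{0,2} = 1
The P-positions (g = 0) in 0..14 are 0, 1, 2, 9, 10, 11.

0, 1, 2, 9, 10, 11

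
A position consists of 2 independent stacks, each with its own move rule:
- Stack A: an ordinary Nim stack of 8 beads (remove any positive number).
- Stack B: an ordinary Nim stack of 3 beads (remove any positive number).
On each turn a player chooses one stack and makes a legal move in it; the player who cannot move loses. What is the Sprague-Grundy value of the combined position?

11

Stack A is a plain Nim stack of size 8, so its Grundy value is 8.
Stack B is a plain Nim stack of size 3, so its Grundy value is 3.
By the Sprague-Grundy theorem, the Grundy value of a sum of independent games is the XOR of the component values.
Combined value = 8 ⊕ 3 = 11.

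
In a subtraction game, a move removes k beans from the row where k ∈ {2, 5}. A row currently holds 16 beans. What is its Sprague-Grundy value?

1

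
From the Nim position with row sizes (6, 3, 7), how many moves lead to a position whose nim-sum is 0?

Compute the nim-sum pairwise:
6 ⊕ 3 = 5
5 ⊕ 7 = 2
The overall nim-sum is X = 2. A row of size p has a winning move iff p XOR X < p (reduce it to p XOR X).
  6: 6 XOR 2 = 4 < 6 — winning move (to 4).
  3: 3 XOR 2 = 1 < 3 — winning move (to 1).
  7: 7 XOR 2 = 5 < 7 — winning move (to 5).
That gives 3 winning moves.

3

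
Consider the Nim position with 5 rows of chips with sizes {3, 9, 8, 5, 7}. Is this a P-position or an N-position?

Compute the nim-sum pairwise:
3 ^ 9 = 10
10 ^ 8 = 2
2 ^ 5 = 7
7 ^ 7 = 0
The nim-sum is 0, so this is a P-position: the player to move is in a losing position under optimal play.

P-position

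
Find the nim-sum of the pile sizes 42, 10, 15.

47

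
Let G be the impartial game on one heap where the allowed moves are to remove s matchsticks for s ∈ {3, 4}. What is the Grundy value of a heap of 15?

0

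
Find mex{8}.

0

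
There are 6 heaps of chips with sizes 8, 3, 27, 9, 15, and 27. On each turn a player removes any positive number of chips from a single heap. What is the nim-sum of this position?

13

Nim-sum: 8 ^ 3 ^ 27 ^ 9 ^ 15 ^ 27 = 13.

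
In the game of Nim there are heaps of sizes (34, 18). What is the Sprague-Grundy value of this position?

Nim-sum: 34 XOR 18 = 48.

48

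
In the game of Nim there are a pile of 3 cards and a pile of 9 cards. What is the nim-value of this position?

Nim-sum: 3 XOR 9 = 10.

10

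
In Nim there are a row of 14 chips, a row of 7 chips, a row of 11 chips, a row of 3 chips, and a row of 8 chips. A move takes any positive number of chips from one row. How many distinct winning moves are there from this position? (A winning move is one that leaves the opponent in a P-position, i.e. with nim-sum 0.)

Write each in binary and XOR column by column:
  1110  (14)
  0111  (7)
  1011  (11)
  0011  (3)
  1000  (8)
  ----
  1001  (9)
The overall nim-sum is X = 9. A row of size p has a winning move iff p XOR X < p (reduce it to p XOR X).
  14: 14 XOR 9 = 7 < 14 — winning move (to 7).
  7: 7 XOR 9 = 14 ≥ 7 — no move.
  11: 11 XOR 9 = 2 < 11 — winning move (to 2).
  3: 3 XOR 9 = 10 ≥ 3 — no move.
  8: 8 XOR 9 = 1 < 8 — winning move (to 1).
That gives 3 winning moves.

3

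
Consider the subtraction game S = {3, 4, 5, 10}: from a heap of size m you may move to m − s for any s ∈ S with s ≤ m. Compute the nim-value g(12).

Compute g(0), g(1), … for moves {3, 4, 5, 10}:
g(0) = mex{} = 0
g(1) = mex{} = 0
g(2) = mex{} = 0
g(3) = mex{0} = 1
g(4) = mex{0} = 1
g(5) = mex{0} = 1
g(6) = mex{0,1} = 2
g(7) = mex{0,1} = 2
g(8) = mex{1} = 0
g(9) = mex{1,2} = 0
g(10) = mex{0,1,2} = 3
g(11) = mex{0,2} = 1
g(12) = mex{0,2} = 1
So g(12) = 1.

1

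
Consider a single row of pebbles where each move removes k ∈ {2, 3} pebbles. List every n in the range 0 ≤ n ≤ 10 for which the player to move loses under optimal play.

Grundy values for subtraction set {2, 3}:
k:     0  1  2  3  4  5  6  7  8  9 10
g(k):  0  0  1  1  2  0  0  1  1  2  0
The P-positions (g = 0) in 0..10 are 0, 1, 5, 6, 10.

0, 1, 5, 6, 10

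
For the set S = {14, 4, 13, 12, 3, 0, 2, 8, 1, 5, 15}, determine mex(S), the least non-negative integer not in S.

6

The values 0, 1, 2, 3, 4, 5 are all present; 6 is the first non-negative integer missing from the set.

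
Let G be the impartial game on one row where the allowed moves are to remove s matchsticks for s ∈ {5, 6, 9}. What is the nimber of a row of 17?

0

Grundy values for subtraction set {5, 6, 9}:
k:     0  1  2  3  4  5  6  7  8  9 10 11 12 13 14 15 16 17
g(k):  0  0  0  0  0  1  1  1  1  1  2  2  2  2  0  0  0  0
So g(17) = 0.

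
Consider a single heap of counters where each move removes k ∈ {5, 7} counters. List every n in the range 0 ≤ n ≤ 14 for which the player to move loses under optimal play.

Grundy values for subtraction set {5, 7}:
k:     0  1  2  3  4  5  6  7  8  9 10 11 12 13 14
g(k):  0  0  0  0  0  1  1  1  1  1  2  2  0  0  0
The P-positions (g = 0) in 0..14 are 0, 1, 2, 3, 4, 12, 13, 14.

0, 1, 2, 3, 4, 12, 13, 14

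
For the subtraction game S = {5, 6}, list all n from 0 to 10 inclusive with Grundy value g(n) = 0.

0, 1, 2, 3, 4

Build the Grundy sequence with g(k) = mex{g(k−s) : s ∈ {5, 6}, s ≤ k}:
k:     0  1  2  3  4  5  6  7  8  9 10
g(k):  0  0  0  0  0  1  1  1  1  1  2
The P-positions (g = 0) in 0..10 are 0, 1, 2, 3, 4.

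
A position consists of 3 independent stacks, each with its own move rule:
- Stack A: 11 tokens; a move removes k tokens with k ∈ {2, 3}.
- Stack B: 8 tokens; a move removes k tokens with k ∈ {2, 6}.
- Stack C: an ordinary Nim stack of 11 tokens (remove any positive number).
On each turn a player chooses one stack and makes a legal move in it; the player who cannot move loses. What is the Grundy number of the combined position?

11

Grundy values for stack A (subtraction set {2, 3}):
g(0) = mex{} = 0
g(1) = mex{} = 0
g(2) = mex{0} = 1
g(3) = mex{0} = 1
g(4) = mex{0,1} = 2
g(5) = mex{1} = 0
g(6) = mex{1,2} = 0
g(7) = mex{0,2} = 1
g(8) = mex{0} = 1
g(9) = mex{0,1} = 2
g(10) = mex{1} = 0
g(11) = mex{1,2} = 0
So g(11) = 0.
Grundy values for stack B (subtraction set {2, 6}):
g(0) = mex{} = 0
g(1) = mex{} = 0
g(2) = mex{0} = 1
g(3) = mex{0} = 1
g(4) = mex{1} = 0
g(5) = mex{1} = 0
g(6) = mex{0} = 1
g(7) = mex{0} = 1
g(8) = mex{1} = 0
So g(8) = 0.
Stack C is a plain Nim stack of size 11, so its Grundy value is 11.
The value of a disjunctive sum is the nim-sum of the parts.
Combined value = 0 XOR 0 XOR 11 = 11.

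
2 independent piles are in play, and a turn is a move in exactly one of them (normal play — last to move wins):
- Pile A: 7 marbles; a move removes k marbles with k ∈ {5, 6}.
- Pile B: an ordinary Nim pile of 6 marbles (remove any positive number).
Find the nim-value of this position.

Grundy values for pile A (subtraction set {5, 6}):
g(0) = mex{} = 0
g(1) = mex{} = 0
g(2) = mex{} = 0
g(3) = mex{} = 0
g(4) = mex{} = 0
g(5) = mex{0} = 1
g(6) = mex{0} = 1
g(7) = mex{0} = 1
So g(7) = 1.
Pile B is a plain Nim pile of size 6, so its Grundy value is 6.
The value of a disjunctive sum is the nim-sum of the parts.
Combined value = 1 ⊕ 6 = 7.

7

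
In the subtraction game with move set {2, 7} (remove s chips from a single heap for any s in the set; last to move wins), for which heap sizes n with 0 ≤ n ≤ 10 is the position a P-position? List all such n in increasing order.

0, 1, 4, 5, 9, 10

Compute g(0), g(1), … for moves {2, 7}:
g(0) = mex{} = 0
g(1) = mex{} = 0
g(2) = mex{0} = 1
g(3) = mex{0} = 1
g(4) = mex{1} = 0
g(5) = mex{1} = 0
g(6) = mex{0} = 1
g(7) = mex{0} = 1
g(8) = mex{0,1} = 2
g(9) = mex{1} = 0
g(10) = mex{1,2} = 0
The P-positions (g = 0) in 0..10 are 0, 1, 4, 5, 9, 10.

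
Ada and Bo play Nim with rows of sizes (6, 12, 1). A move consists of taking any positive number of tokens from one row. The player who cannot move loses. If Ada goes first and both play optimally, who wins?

Ada wins

Nim-sum: 6 XOR 12 XOR 1 = 11.
The nim-sum is 11 ≠ 0, so this is an N-position: the player to move can win; Ada has a winning move.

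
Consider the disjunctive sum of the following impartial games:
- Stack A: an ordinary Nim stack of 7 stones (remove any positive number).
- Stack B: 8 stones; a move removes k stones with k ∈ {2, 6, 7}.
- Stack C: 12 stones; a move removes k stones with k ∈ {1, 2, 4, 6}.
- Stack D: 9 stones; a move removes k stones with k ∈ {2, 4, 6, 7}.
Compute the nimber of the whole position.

Stack A is a plain Nim stack of size 7, so its Grundy value is 7.
Build the Grundy sequence for stack B with g(k) = mex{g(k−s) : s ∈ {2, 6, 7}, s ≤ k}:
g(0) = mex{} = 0
g(1) = mex{} = 0
g(2) = mex{0} = 1
g(3) = mex{0} = 1
g(4) = mex{1} = 0
g(5) = mex{1} = 0
g(6) = mex{0} = 1
g(7) = mex{0} = 1
g(8) = mex{0,1} = 2
So g(8) = 2.
Grundy values for stack C (subtraction set {1, 2, 4, 6}):
k:     0  1  2  3  4  5  6  7  8  9 10 11 12
g(k):  0  1  2  0  1  2  3  4  0  1  2  0  1
So g(12) = 1.
Grundy values for stack D (subtraction set {2, 4, 6, 7}):
g(0) = mex{} = 0
g(1) = mex{} = 0
g(2) = mex{0} = 1
g(3) = mex{0} = 1
g(4) = mex{0,1} = 2
g(5) = mex{0,1} = 2
g(6) = mex{0,1,2} = 3
g(7) = mex{0,1,2} = 3
g(8) = mex{0,1,2,3} = 4
g(9) = mex{1,2,3} = 0
So g(9) = 0.
The value of a disjunctive sum is the nim-sum of the parts.
Combined value = 7 ⊕ 2 ⊕ 1 ⊕ 0 = 4.

4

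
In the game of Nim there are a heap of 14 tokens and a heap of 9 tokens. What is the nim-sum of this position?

7

Nim-sum: 14 ⊕ 9 = 7.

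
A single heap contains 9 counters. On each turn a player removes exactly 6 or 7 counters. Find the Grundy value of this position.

1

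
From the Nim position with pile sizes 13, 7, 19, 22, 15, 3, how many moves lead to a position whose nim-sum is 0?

In binary:
  01101  (13)
  00111  (7)
  10011  (19)
  10110  (22)
  01111  (15)
  00011  (3)
  -----
  00011  (3)
The overall nim-sum is X = 3. A pile of size p has a winning move iff p XOR X < p (reduce it to p XOR X).
  13: 13 XOR 3 = 14 ≥ 13 — no move.
  7: 7 XOR 3 = 4 < 7 — winning move (to 4).
  19: 19 XOR 3 = 16 < 19 — winning move (to 16).
  22: 22 XOR 3 = 21 < 22 — winning move (to 21).
  15: 15 XOR 3 = 12 < 15 — winning move (to 12).
  3: 3 XOR 3 = 0 < 3 — winning move (to 0).
That gives 5 winning moves.

5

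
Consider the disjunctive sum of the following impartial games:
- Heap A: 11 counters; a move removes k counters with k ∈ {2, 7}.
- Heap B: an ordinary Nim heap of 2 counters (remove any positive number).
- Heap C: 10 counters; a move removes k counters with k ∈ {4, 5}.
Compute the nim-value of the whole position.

Build the Grundy sequence for heap A with g(k) = mex{g(k−s) : s ∈ {2, 7}, s ≤ k}:
k:     0  1  2  3  4  5  6  7  8  9 10 11
g(k):  0  0  1  1  0  0  1  1  2  0  0  1
So g(11) = 1.
Heap B is a plain Nim heap of size 2, so its Grundy value is 2.
For heap C, compute g(0), g(1), … with moves {4, 5}:
g(0) = mex{} = 0
g(1) = mex{} = 0
g(2) = mex{} = 0
g(3) = mex{} = 0
g(4) = mex{0} = 1
g(5) = mex{0} = 1
g(6) = mex{0} = 1
g(7) = mex{0} = 1
g(8) = mex{0,1} = 2
g(9) = mex{1} = 0
g(10) = mex{1} = 0
So g(10) = 0.
The value of a disjunctive sum is the nim-sum of the parts.
Combined value = 1 ⊕ 2 ⊕ 0 = 3.

3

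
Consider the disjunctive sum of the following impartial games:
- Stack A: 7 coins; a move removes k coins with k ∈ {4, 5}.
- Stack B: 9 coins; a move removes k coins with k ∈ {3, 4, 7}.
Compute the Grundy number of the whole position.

2

Build the Grundy sequence for stack A with g(k) = mex{g(k−s) : s ∈ {4, 5}, s ≤ k}:
g(0) = mex{} = 0
g(1) = mex{} = 0
g(2) = mex{} = 0
g(3) = mex{} = 0
g(4) = mex{0} = 1
g(5) = mex{0} = 1
g(6) = mex{0} = 1
g(7) = mex{0} = 1
So g(7) = 1.
For stack B, compute g(0), g(1), … with moves {3, 4, 7}:
k:     0  1  2  3  4  5  6  7  8  9
g(k):  0  0  0  1  1  1  2  2  2  3
So g(9) = 3.
By the Sprague-Grundy theorem, the Grundy value of a sum of independent games is the XOR of the component values.
Combined value = 1 XOR 3 = 2.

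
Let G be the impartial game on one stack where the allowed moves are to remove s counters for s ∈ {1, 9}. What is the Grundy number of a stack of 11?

Grundy values for subtraction set {1, 9}:
g(0) = mex{} = 0
g(1) = mex{0} = 1
g(2) = mex{1} = 0
g(3) = mex{0} = 1
g(4) = mex{1} = 0
g(5) = mex{0} = 1
g(6) = mex{1} = 0
g(7) = mex{0} = 1
g(8) = mex{1} = 0
g(9) = mex{0} = 1
g(10) = mex{1} = 0
g(11) = mex{0} = 1
So g(11) = 1.

1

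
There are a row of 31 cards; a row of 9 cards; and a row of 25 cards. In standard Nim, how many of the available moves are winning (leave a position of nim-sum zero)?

3

Compute the nim-sum pairwise:
31 ⊕ 9 = 22
22 ⊕ 25 = 15
The overall nim-sum is X = 15. A row of size p has a winning move iff p XOR X < p (reduce it to p XOR X).
  31: 31 XOR 15 = 16 < 31 — winning move (to 16).
  9: 9 XOR 15 = 6 < 9 — winning move (to 6).
  25: 25 XOR 15 = 22 < 25 — winning move (to 22).
That gives 3 winning moves.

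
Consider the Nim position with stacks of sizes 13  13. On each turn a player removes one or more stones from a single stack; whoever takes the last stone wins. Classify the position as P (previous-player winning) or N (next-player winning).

Nim-sum: 13 XOR 13 = 0.
The nim-sum is 0, so this is a P-position: the player to move is in a losing position under optimal play.

P-position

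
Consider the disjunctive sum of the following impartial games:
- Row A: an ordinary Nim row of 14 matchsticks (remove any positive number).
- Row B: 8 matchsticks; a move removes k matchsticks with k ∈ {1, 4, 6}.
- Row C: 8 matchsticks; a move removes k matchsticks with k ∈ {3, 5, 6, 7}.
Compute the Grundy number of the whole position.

13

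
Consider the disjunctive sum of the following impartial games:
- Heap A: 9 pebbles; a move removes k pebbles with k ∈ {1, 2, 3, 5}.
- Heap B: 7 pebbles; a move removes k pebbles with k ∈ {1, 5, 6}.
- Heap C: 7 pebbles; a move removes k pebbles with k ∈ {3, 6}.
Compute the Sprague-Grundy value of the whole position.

Grundy values for heap A (subtraction set {1, 2, 3, 5}):
g(0) = mex{} = 0
g(1) = mex{0} = 1
g(2) = mex{0,1} = 2
g(3) = mex{0,1,2} = 3
g(4) = mex{1,2,3} = 0
g(5) = mex{0,2,3} = 1
g(6) = mex{0,1,3} = 2
g(7) = mex{0,1,2} = 3
g(8) = mex{1,2,3} = 0
g(9) = mex{0,2,3} = 1
So g(9) = 1.
Build the Grundy sequence for heap B with g(k) = mex{g(k−s) : s ∈ {1, 5, 6}, s ≤ k}:
k:     0  1  2  3  4  5  6  7
g(k):  0  1  0  1  0  1  2  3
So g(7) = 3.
Build the Grundy sequence for heap C with g(k) = mex{g(k−s) : s ∈ {3, 6}, s ≤ k}:
g(0) = mex{} = 0
g(1) = mex{} = 0
g(2) = mex{} = 0
g(3) = mex{0} = 1
g(4) = mex{0} = 1
g(5) = mex{0} = 1
g(6) = mex{0,1} = 2
g(7) = mex{0,1} = 2
So g(7) = 2.
By the Sprague-Grundy theorem, the Grundy value of a sum of independent games is the XOR of the component values.
Combined value = 1 ⊕ 3 ⊕ 2 = 0.

0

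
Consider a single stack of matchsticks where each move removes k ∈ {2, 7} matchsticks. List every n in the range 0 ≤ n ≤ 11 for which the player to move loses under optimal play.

0, 1, 4, 5, 9, 10

Grundy values for subtraction set {2, 7}:
k:     0  1  2  3  4  5  6  7  8  9 10 11
g(k):  0  0  1  1  0  0  1  1  2  0  0  1
The P-positions (g = 0) in 0..11 are 0, 1, 4, 5, 9, 10.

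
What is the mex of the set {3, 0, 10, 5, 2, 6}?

0 is in the set but 1 is not, so the mex is 1.

1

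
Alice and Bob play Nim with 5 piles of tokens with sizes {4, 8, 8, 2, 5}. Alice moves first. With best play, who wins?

Alice wins

Nim-sum: 4 XOR 8 XOR 8 XOR 2 XOR 5 = 3.
The nim-sum is 3 ≠ 0, so this is an N-position: the player to move can win; Alice has a winning move.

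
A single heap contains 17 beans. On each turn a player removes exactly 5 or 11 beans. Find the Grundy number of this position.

0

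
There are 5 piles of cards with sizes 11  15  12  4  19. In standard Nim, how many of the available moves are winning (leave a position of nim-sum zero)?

1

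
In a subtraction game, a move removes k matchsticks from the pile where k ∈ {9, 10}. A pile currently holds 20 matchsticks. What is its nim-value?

0

Compute g(0), g(1), … for moves {9, 10}:
k:     0  1  2  3  4  5  6  7  8  9 10 11 12 13 14 15 16 17 18 19 20
g(k):  0  0  0  0  0  0  0  0  0  1  1  1  1  1  1  1  1  1  2  0  0
So g(20) = 0.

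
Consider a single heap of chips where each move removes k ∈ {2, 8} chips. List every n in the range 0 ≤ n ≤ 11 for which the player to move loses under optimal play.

0, 1, 4, 5, 10, 11

Build the Grundy sequence with g(k) = mex{g(k−s) : s ∈ {2, 8}, s ≤ k}:
k:     0  1  2  3  4  5  6  7  8  9 10 11
g(k):  0  0  1  1  0  0  1  1  2  2  0  0
The P-positions (g = 0) in 0..11 are 0, 1, 4, 5, 10, 11.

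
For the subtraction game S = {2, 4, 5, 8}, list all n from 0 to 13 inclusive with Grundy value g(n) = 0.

Compute g(0), g(1), … for moves {2, 4, 5, 8}:
k:     0  1  2  3  4  5  6  7  8  9 10 11 12 13
g(k):  0  0  1  1  2  2  3  0  4  1  0  2  1  0
The P-positions (g = 0) in 0..13 are 0, 1, 7, 10, 13.

0, 1, 7, 10, 13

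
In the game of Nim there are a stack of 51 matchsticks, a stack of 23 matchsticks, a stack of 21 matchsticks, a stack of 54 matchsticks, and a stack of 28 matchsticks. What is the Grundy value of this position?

Compute the nim-sum pairwise:
51 ⊕ 23 = 36
36 ⊕ 21 = 49
49 ⊕ 54 = 7
7 ⊕ 28 = 27

27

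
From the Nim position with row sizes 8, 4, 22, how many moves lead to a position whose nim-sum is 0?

In binary:
  01000  (8)
  00100  (4)
  10110  (22)
  -----
  11010  (26)
The overall nim-sum is X = 26. A row of size p has a winning move iff p XOR X < p (reduce it to p XOR X).
  8: 8 XOR 26 = 18 ≥ 8 — no move.
  4: 4 XOR 26 = 30 ≥ 4 — no move.
  22: 22 XOR 26 = 12 < 22 — winning move (to 12).
That gives 1 winning move.

1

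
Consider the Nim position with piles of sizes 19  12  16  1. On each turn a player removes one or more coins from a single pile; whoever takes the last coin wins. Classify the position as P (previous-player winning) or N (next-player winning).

N-position

Compute the nim-sum pairwise:
19 ⊕ 12 = 31
31 ⊕ 16 = 15
15 ⊕ 1 = 14
The nim-sum is 14 ≠ 0, so this is an N-position: the player to move can win.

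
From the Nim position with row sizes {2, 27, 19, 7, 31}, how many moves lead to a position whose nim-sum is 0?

3

Nim-sum: 2 XOR 27 XOR 19 XOR 7 XOR 31 = 18.
The overall nim-sum is X = 18. A row of size p has a winning move iff p XOR X < p (reduce it to p XOR X).
  2: 2 XOR 18 = 16 ≥ 2 — no move.
  27: 27 XOR 18 = 9 < 27 — winning move (to 9).
  19: 19 XOR 18 = 1 < 19 — winning move (to 1).
  7: 7 XOR 18 = 21 ≥ 7 — no move.
  31: 31 XOR 18 = 13 < 31 — winning move (to 13).
That gives 3 winning moves.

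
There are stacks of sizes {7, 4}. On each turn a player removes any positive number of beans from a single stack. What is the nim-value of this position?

Compute the nim-sum pairwise:
7 ^ 4 = 3

3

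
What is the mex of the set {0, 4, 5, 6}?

1

0 is in the set but 1 is not, so the mex is 1.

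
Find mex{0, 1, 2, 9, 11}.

3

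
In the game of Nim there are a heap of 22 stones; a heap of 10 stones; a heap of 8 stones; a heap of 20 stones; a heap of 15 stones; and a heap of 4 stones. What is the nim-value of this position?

11

Nim-sum: 22 ⊕ 10 ⊕ 8 ⊕ 20 ⊕ 15 ⊕ 4 = 11.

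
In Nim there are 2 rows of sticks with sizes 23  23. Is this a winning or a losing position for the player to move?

Losing position

Nim-sum: 23 XOR 23 = 0.
The nim-sum is 0, so this is a P-position: the player to move is in a losing position under optimal play.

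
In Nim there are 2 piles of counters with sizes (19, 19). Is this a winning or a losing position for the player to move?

Losing position

Nim-sum: 19 ^ 19 = 0.
The nim-sum is 0, so this is a P-position: the player to move is in a losing position under optimal play.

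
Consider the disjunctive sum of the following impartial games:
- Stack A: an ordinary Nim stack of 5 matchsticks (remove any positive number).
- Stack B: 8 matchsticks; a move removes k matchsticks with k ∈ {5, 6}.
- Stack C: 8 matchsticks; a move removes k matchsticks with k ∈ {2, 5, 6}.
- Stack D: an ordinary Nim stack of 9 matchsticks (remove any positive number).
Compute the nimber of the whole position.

13

Stack A is a plain Nim stack of size 5, so its Grundy value is 5.
Build the Grundy sequence for stack B with g(k) = mex{g(k−s) : s ∈ {5, 6}, s ≤ k}:
k:     0  1  2  3  4  5  6  7  8
g(k):  0  0  0  0  0  1  1  1  1
So g(8) = 1.
Grundy values for stack C (subtraction set {2, 5, 6}):
k:     0  1  2  3  4  5  6  7  8
g(k):  0  0  1  1  0  2  1  3  0
So g(8) = 0.
Stack D is a plain Nim stack of size 9, so its Grundy value is 9.
The value of a disjunctive sum is the nim-sum of the parts.
Combined value = 5 ⊕ 1 ⊕ 0 ⊕ 9 = 13.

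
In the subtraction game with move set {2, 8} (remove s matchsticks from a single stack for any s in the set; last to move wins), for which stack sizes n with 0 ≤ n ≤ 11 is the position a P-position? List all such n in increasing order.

Build the Grundy sequence with g(k) = mex{g(k−s) : s ∈ {2, 8}, s ≤ k}:
g(0) = mex{} = 0
g(1) = mex{} = 0
g(2) = mex{0} = 1
g(3) = mex{0} = 1
g(4) = mex{1} = 0
g(5) = mex{1} = 0
g(6) = mex{0} = 1
g(7) = mex{0} = 1
g(8) = mex{0,1} = 2
g(9) = mex{0,1} = 2
g(10) = mex{1,2} = 0
g(11) = mex{1,2} = 0
The P-positions (g = 0) in 0..11 are 0, 1, 4, 5, 10, 11.

0, 1, 4, 5, 10, 11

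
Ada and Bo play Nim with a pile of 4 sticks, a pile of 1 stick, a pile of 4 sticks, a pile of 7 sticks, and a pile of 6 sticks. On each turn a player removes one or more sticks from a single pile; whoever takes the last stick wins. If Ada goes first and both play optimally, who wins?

Nim-sum: 4 XOR 1 XOR 4 XOR 7 XOR 6 = 0.
The nim-sum is 0, so this is a P-position: the player to move is in a losing position under optimal play; Ada is about to move from it and so loses — Bo wins.

Bo wins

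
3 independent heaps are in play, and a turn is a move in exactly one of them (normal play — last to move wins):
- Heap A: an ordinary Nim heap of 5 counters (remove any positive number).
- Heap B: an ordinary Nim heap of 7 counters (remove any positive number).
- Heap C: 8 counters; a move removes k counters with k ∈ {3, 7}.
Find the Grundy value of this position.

0

Heap A is a plain Nim heap of size 5, so its Grundy value is 5.
Heap B is a plain Nim heap of size 7, so its Grundy value is 7.
For heap C, compute g(0), g(1), … with moves {3, 7}:
k:     0  1  2  3  4  5  6  7  8
g(k):  0  0  0  1  1  1  0  2  2
So g(8) = 2.
By the Sprague-Grundy theorem, the Grundy value of a sum of independent games is the XOR of the component values.
Combined value = 5 ⊕ 7 ⊕ 2 = 0.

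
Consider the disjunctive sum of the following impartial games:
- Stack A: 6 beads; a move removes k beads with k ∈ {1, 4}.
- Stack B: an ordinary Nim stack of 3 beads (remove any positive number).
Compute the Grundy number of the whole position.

2

Build the Grundy sequence for stack A with g(k) = mex{g(k−s) : s ∈ {1, 4}, s ≤ k}:
k:     0  1  2  3  4  5  6
g(k):  0  1  0  1  2  0  1
So g(6) = 1.
Stack B is a plain Nim stack of size 3, so its Grundy value is 3.
By the Sprague-Grundy theorem, the Grundy value of a sum of independent games is the XOR of the component values.
Combined value = 1 ⊕ 3 = 2.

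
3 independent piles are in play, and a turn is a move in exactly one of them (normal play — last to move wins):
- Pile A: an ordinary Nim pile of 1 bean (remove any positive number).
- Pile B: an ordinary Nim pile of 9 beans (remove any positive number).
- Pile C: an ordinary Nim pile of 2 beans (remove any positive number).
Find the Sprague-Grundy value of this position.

10

Pile A is a plain Nim pile of size 1, so its Grundy value is 1.
Pile B is a plain Nim pile of size 9, so its Grundy value is 9.
Pile C is a plain Nim pile of size 2, so its Grundy value is 2.
By the Sprague-Grundy theorem, the Grundy value of a sum of independent games is the XOR of the component values.
Combined value = 1 XOR 9 XOR 2 = 10.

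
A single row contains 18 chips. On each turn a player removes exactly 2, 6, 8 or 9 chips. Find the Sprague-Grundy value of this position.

1

Build the Grundy sequence with g(k) = mex{g(k−s) : s ∈ {2, 6, 8, 9}, s ≤ k}:
k:     0  1  2  3  4  5  6  7  8  9 10 11 12 13 14 15 16 17 18
g(k):  0  0  1  1  0  0  1  1  2  2  3  3  2  2  3  0  0  1  1
So g(18) = 1.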